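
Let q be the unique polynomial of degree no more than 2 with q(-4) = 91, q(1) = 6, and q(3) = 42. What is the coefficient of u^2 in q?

Write q(u) = au^2 + bu + c. Substituting each data point gives a linear system:
  16a - 4b + c = 91
  a + b + c = 6
  9a + 3b + c = 42
Solving the system yields a = 5, b = -2, c = 3.
So q(u) = 5u² - 2u + 3.
The leading coefficient is 5.

5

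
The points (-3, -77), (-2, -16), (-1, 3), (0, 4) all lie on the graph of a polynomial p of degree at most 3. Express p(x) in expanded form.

p(x) = 4x^3 + 3x^2 + 4

Using the Lagrange interpolation formula with nodes -3, -2, -1, 0:
  L_0(x) = (x + 2)(x + 1)x / -6
  L_1(x) = (x + 3)(x + 1)x / 2
  L_2(x) = (x + 3)(x + 2)x / -2
  L_3(x) = (x + 3)(x + 2)(x + 1) / 6
Then p(x) = -77·L_0(x) - 16·L_1(x) + 3·L_2(x) + 4·L_3(x).
Expanding and collecting terms gives p(x) = 4x³ + 3x² + 4.
Check: p(0) = 4. ✓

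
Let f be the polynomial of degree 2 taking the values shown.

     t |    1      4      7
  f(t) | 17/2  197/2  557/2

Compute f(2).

Forward differences of the values at t = 1, 4, 7:
  f  : 17/2  197/2  557/2
  Δ  : 90  180
  Δ^2: 90
The second differences are constant, confirming degree 2.
Interpolating (Newton forward form) and evaluating at t = 2 gives f(2) = 57/2.

57/2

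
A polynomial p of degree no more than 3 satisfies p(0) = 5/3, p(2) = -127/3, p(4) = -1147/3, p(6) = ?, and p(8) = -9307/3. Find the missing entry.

The 4 known points determine the degree-3 polynomial uniquely.
Write p(x) = ax^3 + bx^2 + cx + d. Substituting each data point gives a linear system:
  d = 5/3
  8a + 4b + 2c + d = -127/3
  64a + 16b + 4c + d = -1147/3
  512a + 64b + 8c + d = -9307/3
Solving the system yields a = -6, b = -1, c = 4, d = 5/3.
So p(x) = -6x^3 - x^2 + 4x + 5/3.
Then p(6) = -3919/3.

-3919/3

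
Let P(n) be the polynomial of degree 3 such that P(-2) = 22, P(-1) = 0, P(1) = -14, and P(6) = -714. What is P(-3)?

78

Using the Lagrange interpolation formula with nodes -2, -1, 1, 6:
  L_0(n) = (n + 1)(n - 1)(n - 6) / -24
  L_1(n) = (n + 2)(n - 1)(n - 6) / 14
  L_2(n) = (n + 2)(n + 1)(n - 6) / -30
  L_3(n) = (n + 2)(n + 1)(n - 1) / 280
Then P(n) = 22·L_0(n) + 0·L_1(n) - 14·L_2(n) - 714·L_3(n).
Expanding and collecting terms gives P(n) = -3n^3 - n^2 - 4n - 6.
Evaluating at n = -3: P(-3) = 78.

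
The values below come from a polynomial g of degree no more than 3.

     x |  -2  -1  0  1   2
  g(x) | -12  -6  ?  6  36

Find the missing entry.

On equispaced nodes a degree-3 polynomial has vanishing fourth forward difference, so
  g(-2) - 4·g(-1) + 6·g(0) - 4·g(1) + g(2) = 0.
Substituting the known values and solving for g(0):
  6·g(0) = -24
  g(0) = -4.

-4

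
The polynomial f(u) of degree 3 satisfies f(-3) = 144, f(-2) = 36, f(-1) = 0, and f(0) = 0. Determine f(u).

f(u) = -6u^3 + 6u

Write f(u) = au^3 + bu^2 + cu + d. Substituting each data point gives a linear system:
  -27a + 9b - 3c + d = 144
  -8a + 4b - 2c + d = 36
  -a + b - c + d = 0
  d = 0
Solving the system yields a = -6, b = 0, c = 6, d = 0.
So f(u) = -6u³ + 6u.
Check: f(-1) = 0. ✓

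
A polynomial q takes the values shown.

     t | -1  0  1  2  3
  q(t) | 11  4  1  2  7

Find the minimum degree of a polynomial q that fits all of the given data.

Forward differences of the values at t = -1, 0, 1, 2, 3:
  q  : 11  4  1  2  7
  Δ  : -7  -3  1  5
  Δ^2: 4  4  4
  Δ^3: 0  0
  Δ^4: 0
The second differences are constant (4) and nonzero, while all higher differences vanish, so the minimal degree is 2.

2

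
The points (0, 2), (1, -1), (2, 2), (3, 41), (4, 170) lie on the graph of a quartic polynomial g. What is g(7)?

Write g(x) = ax^4 + bx^3 + cx^2 + dx + e. Substituting each data point gives a linear system:
  e = 2
  a + b + c + d + e = -1
  16a + 8b + 4c + 2d + e = 2
  81a + 27b + 9c + 3d + e = 41
  256a + 64b + 16c + 4d + e = 170
Solving the system yields a = 1, b = -1, c = -1, d = -2, e = 2.
So g(x) = x⁴ - x³ - x² - 2x + 2.
Then g(7) = 1997.

1997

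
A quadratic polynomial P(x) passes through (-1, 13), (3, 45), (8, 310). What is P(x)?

P(x) = 5x^2 - 2x + 6

Using the Lagrange interpolation formula with nodes -1, 3, 8:
  L_0(x) = (x - 3)(x - 8) / 36
  L_1(x) = (x + 1)(x - 8) / -20
  L_2(x) = (x + 1)(x - 3) / 45
Then P(x) = 13·L_0(x) + 45·L_1(x) + 310·L_2(x).
Expanding and collecting terms gives P(x) = 5x^2 - 2x + 6.
Check: P(8) = 310. ✓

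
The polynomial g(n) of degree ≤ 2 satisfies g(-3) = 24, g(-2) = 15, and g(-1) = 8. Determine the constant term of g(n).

Write g(n) = an^2 + bn + c. Substituting each data point gives a linear system:
  9a - 3b + c = 24
  4a - 2b + c = 15
  a - b + c = 8
Solving the system yields a = 1, b = -4, c = 3.
So g(n) = n^2 - 4n + 3.
The constant term is 3.

3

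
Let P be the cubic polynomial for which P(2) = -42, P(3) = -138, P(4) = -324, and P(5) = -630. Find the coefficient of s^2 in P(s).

0

Write P(s) = as^3 + bs^2 + cs + d. Substituting each data point gives a linear system:
  8a + 4b + 2c + d = -42
  27a + 9b + 3c + d = -138
  64a + 16b + 4c + d = -324
  125a + 25b + 5c + d = -630
Solving the system yields a = -5, b = 0, c = -1, d = 0.
So P(s) = -5s³ - s.
The coefficient of s^2 is 0.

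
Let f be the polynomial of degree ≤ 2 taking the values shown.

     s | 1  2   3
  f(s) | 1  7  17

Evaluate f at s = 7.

Write f(s) = as^2 + bs + c. Substituting each data point gives a linear system:
  a + b + c = 1
  4a + 2b + c = 7
  9a + 3b + c = 17
Solving the system yields a = 2, b = 0, c = -1.
So f(s) = 2s^2 - 1.
Then f(7) = 97.

97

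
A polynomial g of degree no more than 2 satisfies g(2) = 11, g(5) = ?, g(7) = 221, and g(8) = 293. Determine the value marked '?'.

The 3 known points determine the degree-2 polynomial uniquely.
Write g(s) = as^2 + bs + c. Substituting each data point gives a linear system:
  4a + 2b + c = 11
  49a + 7b + c = 221
  64a + 8b + c = 293
Solving the system yields a = 5, b = -3, c = -3.
So g(s) = 5s^2 - 3s - 3.
Then g(5) = 107.

107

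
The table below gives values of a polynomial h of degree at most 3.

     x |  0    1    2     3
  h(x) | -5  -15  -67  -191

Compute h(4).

Write h(x) = ax^3 + bx^2 + cx + d. Substituting each data point gives a linear system:
  d = -5
  a + b + c + d = -15
  8a + 4b + 2c + d = -67
  27a + 9b + 3c + d = -191
Solving the system yields a = -5, b = -6, c = 1, d = -5.
So h(x) = -5x^3 - 6x^2 + x - 5.
Then h(4) = -417.

-417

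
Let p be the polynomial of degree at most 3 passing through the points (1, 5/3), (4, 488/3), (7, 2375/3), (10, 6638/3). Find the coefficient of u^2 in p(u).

Write p(u) = au^3 + bu^2 + cu + d. Substituting each data point gives a linear system:
  a + b + c + d = 5/3
  64a + 16b + 4c + d = 488/3
  343a + 49b + 7c + d = 2375/3
  1000a + 100b + 10c + d = 6638/3
Solving the system yields a = 2, b = 2, c = 5/3, d = -4.
So p(u) = 2u^3 + 2u^2 + (5/3)u - 4.
The coefficient of u^2 is 2.

2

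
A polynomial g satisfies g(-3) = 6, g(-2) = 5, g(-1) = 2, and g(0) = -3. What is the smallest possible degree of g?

2

Forward differences of the values at n = -3, -2, -1, 0:
  g  : 6  5  2  -3
  Δ  : -1  -3  -5
  Δ^2: -2  -2
  Δ^3: 0
The second differences are constant (-2) and nonzero, while all higher differences vanish, so the minimal degree is 2.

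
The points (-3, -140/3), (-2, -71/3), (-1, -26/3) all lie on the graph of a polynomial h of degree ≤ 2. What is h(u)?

Write h(u) = au^2 + bu + c. Substituting each data point gives a linear system:
  9a - 3b + c = -140/3
  4a - 2b + c = -71/3
  a - b + c = -26/3
Solving the system yields a = -4, b = 3, c = -5/3.
So h(u) = -4u^2 + 3u - 5/3.
Check: h(-2) = -71/3. ✓

h(u) = -4u^2 + 3u - 5/3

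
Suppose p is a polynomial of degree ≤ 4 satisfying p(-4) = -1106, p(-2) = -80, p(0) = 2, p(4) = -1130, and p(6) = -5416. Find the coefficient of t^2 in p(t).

-6

Write p(t) = at^4 + bt^3 + ct^2 + dt + e. Substituting each data point gives a linear system:
  256a - 64b + 16c - 4d + e = -1106
  16a - 8b + 4c - 2d + e = -80
  e = 2
  256a + 64b + 16c + 4d + e = -1130
  1296a + 216b + 36c + 6d + e = -5416
Solving the system yields a = -4, b = 0, c = -6, d = -3, e = 2.
So p(t) = -4t^4 - 6t^2 - 3t + 2.
The coefficient of t^2 is -6.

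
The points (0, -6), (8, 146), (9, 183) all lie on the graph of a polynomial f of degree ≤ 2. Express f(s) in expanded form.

Using the Lagrange interpolation formula with nodes 0, 8, 9:
  L_0(s) = (s - 8)(s - 9) / 72
  L_1(s) = s(s - 9) / -8
  L_2(s) = s(s - 8) / 9
Then f(s) = -6·L_0(s) + 146·L_1(s) + 183·L_2(s).
Expanding and collecting terms gives f(s) = 2s^2 + 3s - 6.
Check: f(9) = 183. ✓

f(s) = 2s^2 + 3s - 6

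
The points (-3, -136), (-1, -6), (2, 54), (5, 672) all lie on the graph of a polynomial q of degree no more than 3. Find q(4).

Using the Lagrange interpolation formula with nodes -3, -1, 2, 5:
  L_0(t) = (t + 1)(t - 2)(t - 5) / -80
  L_1(t) = (t + 3)(t - 2)(t - 5) / 36
  L_2(t) = (t + 3)(t + 1)(t - 5) / -45
  L_3(t) = (t + 3)(t + 1)(t - 2) / 144
Then q(t) = -136·L_0(t) - 6·L_1(t) + 54·L_2(t) + 672·L_3(t).
Expanding and collecting terms gives q(t) = 5t^3 + t^2 + 4t + 2.
Evaluating at t = 4: q(4) = 354.

354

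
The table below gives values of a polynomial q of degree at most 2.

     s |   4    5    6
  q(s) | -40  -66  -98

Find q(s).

q(s) = -3s^2 + s + 4

Write q(s) = as^2 + bs + c. Substituting each data point gives a linear system:
  16a + 4b + c = -40
  25a + 5b + c = -66
  36a + 6b + c = -98
Solving the system yields a = -3, b = 1, c = 4.
So q(s) = -3s^2 + s + 4.
Check: q(6) = -98. ✓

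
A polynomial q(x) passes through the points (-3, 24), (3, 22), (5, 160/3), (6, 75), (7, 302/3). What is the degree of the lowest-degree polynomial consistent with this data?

2

Divided differences on the nodes -3, 3, 5, 6, 7:
  order 0: 24  22  160/3  75  302/3
  order 1: -1/3  47/3  65/3  77/3
  order 2: 2  2  2
  order 3: 0  0
  order 4: 0
The order-2 divided differences are all 2 (nonzero) and every higher order vanishes, so the data lies on a polynomial of degree exactly 2.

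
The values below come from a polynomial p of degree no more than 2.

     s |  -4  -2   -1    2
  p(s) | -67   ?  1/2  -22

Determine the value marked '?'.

-12

The 3 known points determine the degree-2 polynomial uniquely.
Write p(s) = as^2 + bs + c. Substituting each data point gives a linear system:
  16a - 4b + c = -67
  a - b + c = 1/2
  4a + 2b + c = -22
Solving the system yields a = -5, b = -5/2, c = 3.
So p(s) = -5s^2 - (5/2)s + 3.
Then p(-2) = -12.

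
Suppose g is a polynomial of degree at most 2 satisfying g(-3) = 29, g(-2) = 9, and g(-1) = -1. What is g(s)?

g(s) = 5s^2 + 5s - 1

Write g(s) = as^2 + bs + c. Substituting each data point gives a linear system:
  9a - 3b + c = 29
  4a - 2b + c = 9
  a - b + c = -1
Solving the system yields a = 5, b = 5, c = -1.
So g(s) = 5s^2 + 5s - 1.
Check: g(-1) = -1. ✓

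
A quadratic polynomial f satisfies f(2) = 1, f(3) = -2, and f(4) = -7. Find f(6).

-23

Write f(t) = at^2 + bt + c. Substituting each data point gives a linear system:
  4a + 2b + c = 1
  9a + 3b + c = -2
  16a + 4b + c = -7
Solving the system yields a = -1, b = 2, c = 1.
So f(t) = -t^2 + 2t + 1.
Then f(6) = -23.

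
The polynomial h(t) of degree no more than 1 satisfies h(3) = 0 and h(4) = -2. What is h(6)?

-6

Write h(t) = at + b. Substituting each data point gives a linear system:
  3a + b = 0
  4a + b = -2
Solving the system yields a = -2, b = 6.
So h(t) = -2t + 6.
Then h(6) = -6.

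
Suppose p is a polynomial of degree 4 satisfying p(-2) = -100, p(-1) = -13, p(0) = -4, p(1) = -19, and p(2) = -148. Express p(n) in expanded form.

p(n) = -6n^4 - 3n^3 - 6n^2 - 4

Write p(n) = an^4 + bn^3 + cn^2 + dn + e. Substituting each data point gives a linear system:
  16a - 8b + 4c - 2d + e = -100
  a - b + c - d + e = -13
  e = -4
  a + b + c + d + e = -19
  16a + 8b + 4c + 2d + e = -148
Solving the system yields a = -6, b = -3, c = -6, d = 0, e = -4.
So p(n) = -6n^4 - 3n^3 - 6n^2 - 4.
Check: p(2) = -148. ✓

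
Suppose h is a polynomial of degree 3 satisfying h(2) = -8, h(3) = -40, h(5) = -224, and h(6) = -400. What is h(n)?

h(n) = -2n^3 + 6n - 4

Write h(n) = an^3 + bn^2 + cn + d. Substituting each data point gives a linear system:
  8a + 4b + 2c + d = -8
  27a + 9b + 3c + d = -40
  125a + 25b + 5c + d = -224
  216a + 36b + 6c + d = -400
Solving the system yields a = -2, b = 0, c = 6, d = -4.
So h(n) = -2n^3 + 6n - 4.
Check: h(3) = -40. ✓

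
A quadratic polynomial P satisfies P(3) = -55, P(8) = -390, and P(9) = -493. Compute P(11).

-735

Write P(s) = as^2 + bs + c. Substituting each data point gives a linear system:
  9a + 3b + c = -55
  64a + 8b + c = -390
  81a + 9b + c = -493
Solving the system yields a = -6, b = -1, c = 2.
So P(s) = -6s^2 - s + 2.
Then P(11) = -735.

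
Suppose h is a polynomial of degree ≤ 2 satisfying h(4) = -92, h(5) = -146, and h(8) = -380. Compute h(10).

-596

Write h(t) = at^2 + bt + c. Substituting each data point gives a linear system:
  16a + 4b + c = -92
  25a + 5b + c = -146
  64a + 8b + c = -380
Solving the system yields a = -6, b = 0, c = 4.
So h(t) = -6t^2 + 4.
Then h(10) = -596.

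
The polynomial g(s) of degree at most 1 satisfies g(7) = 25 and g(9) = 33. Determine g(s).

g(s) = 4s - 3

Write g(s) = as + b. Substituting each data point gives a linear system:
  7a + b = 25
  9a + b = 33
Solving the system yields a = 4, b = -3.
So g(s) = 4s - 3.
Check: g(7) = 25. ✓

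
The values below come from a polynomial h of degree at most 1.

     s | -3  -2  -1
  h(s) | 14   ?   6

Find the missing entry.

10

On equispaced nodes a degree-1 polynomial has vanishing second forward difference, so
  h(-3) - 2·h(-2) + h(-1) = 0.
Substituting the known values and solving for h(-2):
  -2·h(-2) = -20
  h(-2) = 10.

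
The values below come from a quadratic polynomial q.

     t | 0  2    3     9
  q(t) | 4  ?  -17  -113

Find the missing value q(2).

-8

The 3 known points determine the degree-2 polynomial uniquely.
Write q(t) = at^2 + bt + c. Substituting each data point gives a linear system:
  c = 4
  9a + 3b + c = -17
  81a + 9b + c = -113
Solving the system yields a = -1, b = -4, c = 4.
So q(t) = -t^2 - 4t + 4.
Then q(2) = -8.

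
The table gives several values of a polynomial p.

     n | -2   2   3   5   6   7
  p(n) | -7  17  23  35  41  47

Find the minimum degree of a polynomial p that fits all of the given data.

Divided differences on the nodes -2, 2, 3, 5, 6, 7:
  order 0: -7  17  23  35  41  47
  order 1: 6  6  6  6  6
  order 2: 0  0  0  0
  order 3: 0  0  0
  order 4: 0  0
  order 5: 0
The order-1 divided differences are all 6 (nonzero) and every higher order vanishes, so the data lies on a polynomial of degree exactly 1.

1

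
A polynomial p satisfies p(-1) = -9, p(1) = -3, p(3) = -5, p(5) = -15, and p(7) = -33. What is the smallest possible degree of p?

2

Forward differences of the values at s = -1, 1, 3, 5, 7:
  p  : -9  -3  -5  -15  -33
  Δ  : 6  -2  -10  -18
  Δ^2: -8  -8  -8
  Δ^3: 0  0
  Δ^4: 0
The second differences are constant (-8) and nonzero, while all higher differences vanish, so the minimal degree is 2.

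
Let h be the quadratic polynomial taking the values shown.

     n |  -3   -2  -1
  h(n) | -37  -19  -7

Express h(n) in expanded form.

Write h(n) = an^2 + bn + c. Substituting each data point gives a linear system:
  9a - 3b + c = -37
  4a - 2b + c = -19
  a - b + c = -7
Solving the system yields a = -3, b = 3, c = -1.
So h(n) = -3n^2 + 3n - 1.
Check: h(-1) = -7. ✓

h(n) = -3n^2 + 3n - 1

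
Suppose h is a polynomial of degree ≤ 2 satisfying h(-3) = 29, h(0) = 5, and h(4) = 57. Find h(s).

Write h(s) = as^2 + bs + c. Substituting each data point gives a linear system:
  9a - 3b + c = 29
  c = 5
  16a + 4b + c = 57
Solving the system yields a = 3, b = 1, c = 5.
So h(s) = 3s^2 + s + 5.
Check: h(4) = 57. ✓

h(s) = 3s^2 + s + 5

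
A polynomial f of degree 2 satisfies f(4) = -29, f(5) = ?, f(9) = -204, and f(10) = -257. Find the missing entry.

The 3 known points determine the degree-2 polynomial uniquely.
Write f(t) = at^2 + bt + c. Substituting each data point gives a linear system:
  16a + 4b + c = -29
  81a + 9b + c = -204
  100a + 10b + c = -257
Solving the system yields a = -3, b = 4, c = 3.
So f(t) = -3t^2 + 4t + 3.
Then f(5) = -52.

-52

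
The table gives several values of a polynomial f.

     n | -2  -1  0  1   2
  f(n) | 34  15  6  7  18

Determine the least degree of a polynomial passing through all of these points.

2

Forward differences of the values at n = -2, -1, 0, 1, 2:
  f  : 34  15  6  7  18
  Δ  : -19  -9  1  11
  Δ^2: 10  10  10
  Δ^3: 0  0
  Δ^4: 0
The second differences are constant (10) and nonzero, while all higher differences vanish, so the minimal degree is 2.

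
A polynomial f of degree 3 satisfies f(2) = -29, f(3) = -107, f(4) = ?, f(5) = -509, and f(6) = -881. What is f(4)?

The 4 known points determine the degree-3 polynomial uniquely.
Write f(x) = ax^3 + bx^2 + cx + d. Substituting each data point gives a linear system:
  8a + 4b + 2c + d = -29
  27a + 9b + 3c + d = -107
  125a + 25b + 5c + d = -509
  216a + 36b + 6c + d = -881
Solving the system yields a = -4, b = -1, c = 3, d = 1.
So f(x) = -4x^3 - x^2 + 3x + 1.
Then f(4) = -259.

-259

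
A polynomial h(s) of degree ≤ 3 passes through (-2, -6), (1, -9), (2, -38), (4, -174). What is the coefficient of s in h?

Write h(s) = as^3 + bs^2 + cs + d. Substituting each data point gives a linear system:
  -8a + 4b - 2c + d = -6
  a + b + c + d = -9
  8a + 4b + 2c + d = -38
  64a + 16b + 4c + d = -174
Solving the system yields a = -1, b = -6, c = -4, d = 2.
So h(s) = -s³ - 6s² - 4s + 2.
The coefficient of s is -4.

-4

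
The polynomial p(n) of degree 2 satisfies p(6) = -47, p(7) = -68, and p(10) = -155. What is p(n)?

p(n) = -2n^2 + 5n - 5

Write p(n) = an^2 + bn + c. Substituting each data point gives a linear system:
  36a + 6b + c = -47
  49a + 7b + c = -68
  100a + 10b + c = -155
Solving the system yields a = -2, b = 5, c = -5.
So p(n) = -2n^2 + 5n - 5.
Check: p(6) = -47. ✓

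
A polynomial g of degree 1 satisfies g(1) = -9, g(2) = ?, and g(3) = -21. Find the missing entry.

-15

The 2 known points determine the degree-1 polynomial uniquely.
Write g(s) = as + b. Substituting each data point gives a linear system:
  a + b = -9
  3a + b = -21
Solving the system yields a = -6, b = -3.
So g(s) = -6s - 3.
Then g(2) = -15.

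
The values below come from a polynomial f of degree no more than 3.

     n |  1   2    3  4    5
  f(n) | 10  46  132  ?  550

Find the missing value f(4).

On equispaced nodes a degree-3 polynomial has vanishing fourth forward difference, so
  f(1) - 4·f(2) + 6·f(3) - 4·f(4) + f(5) = 0.
Substituting the known values and solving for f(4):
  -4·f(4) = -1168
  f(4) = 292.

292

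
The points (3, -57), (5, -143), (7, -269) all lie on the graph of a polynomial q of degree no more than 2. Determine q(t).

Using the Lagrange interpolation formula with nodes 3, 5, 7:
  L_0(t) = (t - 5)(t - 7) / 8
  L_1(t) = (t - 3)(t - 7) / -4
  L_2(t) = (t - 3)(t - 5) / 8
Then q(t) = -57·L_0(t) - 143·L_1(t) - 269·L_2(t).
Expanding and collecting terms gives q(t) = -5t² - 3t - 3.
Check: q(5) = -143. ✓

q(t) = -5t^2 - 3t - 3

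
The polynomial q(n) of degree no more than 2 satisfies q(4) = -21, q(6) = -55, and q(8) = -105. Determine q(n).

Write q(n) = an^2 + bn + c. Substituting each data point gives a linear system:
  16a + 4b + c = -21
  36a + 6b + c = -55
  64a + 8b + c = -105
Solving the system yields a = -2, b = 3, c = -1.
So q(n) = -2n^2 + 3n - 1.
Check: q(8) = -105. ✓

q(n) = -2n^2 + 3n - 1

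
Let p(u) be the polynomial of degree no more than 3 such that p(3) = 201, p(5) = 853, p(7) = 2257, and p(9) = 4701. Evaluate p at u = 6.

1443

Forward differences of the values at u = 3, 5, 7, 9:
  p  : 201  853  2257  4701
  Δ  : 652  1404  2444
  Δ^2: 752  1040
  Δ^3: 288
The third differences are constant, confirming degree 3.
Interpolating (Newton forward form) and evaluating at u = 6 gives p(6) = 1443.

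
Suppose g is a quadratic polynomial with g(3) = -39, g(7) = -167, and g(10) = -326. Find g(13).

Using the Lagrange interpolation formula with nodes 3, 7, 10:
  L_0(x) = (x - 7)(x - 10) / 28
  L_1(x) = (x - 3)(x - 10) / -12
  L_2(x) = (x - 3)(x - 7) / 21
Then g(x) = -39·L_0(x) - 167·L_1(x) - 326·L_2(x).
Expanding and collecting terms gives g(x) = -3x² - 2x - 6.
Evaluating at x = 13: g(13) = -539.

-539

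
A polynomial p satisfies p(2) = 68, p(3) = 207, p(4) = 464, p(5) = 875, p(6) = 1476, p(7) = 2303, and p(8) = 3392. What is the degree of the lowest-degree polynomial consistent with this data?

Forward differences of the values at s = 2, 3, 4, 5, 6, 7, 8:
  p  : 68  207  464  875  1476  2303  3392
  Δ  : 139  257  411  601  827  1089
  Δ^2: 118  154  190  226  262
  Δ^3: 36  36  36  36
  Δ^4: 0  0  0
  Δ^5: 0  0
  Δ^6: 0
The third differences are constant (36) and nonzero, while all higher differences vanish, so the minimal degree is 3.

3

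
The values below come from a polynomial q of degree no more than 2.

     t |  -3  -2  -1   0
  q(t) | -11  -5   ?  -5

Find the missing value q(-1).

-3

The 3 known points determine the degree-2 polynomial uniquely.
Write q(t) = at^2 + bt + c. Substituting each data point gives a linear system:
  9a - 3b + c = -11
  4a - 2b + c = -5
  c = -5
Solving the system yields a = -2, b = -4, c = -5.
So q(t) = -2t² - 4t - 5.
Then q(-1) = -3.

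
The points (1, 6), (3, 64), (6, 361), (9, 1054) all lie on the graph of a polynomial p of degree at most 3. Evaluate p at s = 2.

25

Using the Lagrange interpolation formula with nodes 1, 3, 6, 9:
  L_0(s) = (s - 3)(s - 6)(s - 9) / -80
  L_1(s) = (s - 1)(s - 6)(s - 9) / 36
  L_2(s) = (s - 1)(s - 3)(s - 9) / -45
  L_3(s) = (s - 1)(s - 3)(s - 6) / 144
Then p(s) = 6·L_0(s) + 64·L_1(s) + 361·L_2(s) + 1054·L_3(s).
Expanding and collecting terms gives p(s) = s³ + 4s² + 1.
Evaluating at s = 2: p(2) = 25.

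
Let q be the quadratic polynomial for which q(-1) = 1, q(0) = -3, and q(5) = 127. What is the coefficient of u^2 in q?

5

Write q(u) = au^2 + bu + c. Substituting each data point gives a linear system:
  a - b + c = 1
  c = -3
  25a + 5b + c = 127
Solving the system yields a = 5, b = 1, c = -3.
So q(u) = 5u^2 + u - 3.
The leading coefficient is 5.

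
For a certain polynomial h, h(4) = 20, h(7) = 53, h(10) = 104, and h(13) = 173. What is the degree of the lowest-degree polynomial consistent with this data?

Forward differences of the values at n = 4, 7, 10, 13:
  h  : 20  53  104  173
  Δ  : 33  51  69
  Δ^2: 18  18
  Δ^3: 0
The second differences are constant (18) and nonzero, while all higher differences vanish, so the minimal degree is 2.

2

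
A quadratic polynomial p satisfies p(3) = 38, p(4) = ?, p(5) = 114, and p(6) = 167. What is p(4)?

On equispaced nodes a degree-2 polynomial has vanishing third forward difference, so
  - p(3) + 3·p(4) - 3·p(5) + p(6) = 0.
Substituting the known values and solving for p(4):
  3·p(4) = 213
  p(4) = 71.

71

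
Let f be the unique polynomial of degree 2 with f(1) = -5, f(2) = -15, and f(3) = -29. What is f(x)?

f(x) = -2x^2 - 4x + 1

Write f(x) = ax^2 + bx + c. Substituting each data point gives a linear system:
  a + b + c = -5
  4a + 2b + c = -15
  9a + 3b + c = -29
Solving the system yields a = -2, b = -4, c = 1.
So f(x) = -2x^2 - 4x + 1.
Check: f(3) = -29. ✓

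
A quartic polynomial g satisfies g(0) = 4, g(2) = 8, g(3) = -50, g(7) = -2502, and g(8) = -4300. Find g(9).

-6908

Write g(s) = as^4 + bs^3 + cs^2 + ds + e. Substituting each data point gives a linear system:
  e = 4
  16a + 8b + 4c + 2d + e = 8
  81a + 27b + 9c + 3d + e = -50
  2401a + 343b + 49c + 7d + e = -2502
  4096a + 512b + 64c + 8d + e = -4300
Solving the system yields a = -1, b = -1, c = 4, d = 6, e = 4.
So g(s) = -s^4 - s^3 + 4s^2 + 6s + 4.
Then g(9) = -6908.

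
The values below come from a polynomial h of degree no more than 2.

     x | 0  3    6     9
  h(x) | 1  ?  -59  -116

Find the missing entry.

The 3 known points determine the degree-2 polynomial uniquely.
Write h(x) = ax^2 + bx + c. Substituting each data point gives a linear system:
  c = 1
  36a + 6b + c = -59
  81a + 9b + c = -116
Solving the system yields a = -1, b = -4, c = 1.
So h(x) = -x² - 4x + 1.
Then h(3) = -20.

-20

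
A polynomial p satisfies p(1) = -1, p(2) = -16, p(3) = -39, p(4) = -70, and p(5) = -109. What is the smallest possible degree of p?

Forward differences of the values at n = 1, 2, 3, 4, 5:
  p  : -1  -16  -39  -70  -109
  Δ  : -15  -23  -31  -39
  Δ^2: -8  -8  -8
  Δ^3: 0  0
  Δ^4: 0
The second differences are constant (-8) and nonzero, while all higher differences vanish, so the minimal degree is 2.

2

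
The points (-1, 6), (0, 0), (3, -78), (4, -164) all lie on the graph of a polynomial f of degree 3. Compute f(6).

Using the Lagrange interpolation formula with nodes -1, 0, 3, 4:
  L_0(t) = t(t - 3)(t - 4) / -20
  L_1(t) = (t + 1)(t - 3)(t - 4) / 12
  L_2(t) = (t + 1)t(t - 4) / -12
  L_3(t) = (t + 1)t(t - 3) / 20
Then f(t) = 6·L_0(t) + 0·L_1(t) - 78·L_2(t) - 164·L_3(t).
Expanding and collecting terms gives f(t) = -2t³ - t² - 5t.
Evaluating at t = 6: f(6) = -498.

-498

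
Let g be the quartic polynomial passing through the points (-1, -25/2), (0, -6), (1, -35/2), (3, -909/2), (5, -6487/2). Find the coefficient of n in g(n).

Write g(n) = an^4 + bn^3 + cn^2 + dn + e. Substituting each data point gives a linear system:
  a - b + c - d + e = -25/2
  e = -6
  a + b + c + d + e = -35/2
  81a + 27b + 9c + 3d + e = -909/2
  625a + 125b + 25c + 5d + e = -6487/2
Solving the system yields a = -5, b = 0, c = -4, d = -5/2, e = -6.
So g(n) = -5n^4 - 4n^2 - (5/2)n - 6.
The coefficient of n is -5/2.

-5/2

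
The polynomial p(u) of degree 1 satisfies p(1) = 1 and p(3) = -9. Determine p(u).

p(u) = -5u + 6

Using the Lagrange interpolation formula with nodes 1, 3:
  L_0(u) = (u - 3) / -2
  L_1(u) = (u - 1) / 2
Then p(u) = 1·L_0(u) - 9·L_1(u).
Expanding and collecting terms gives p(u) = -5u + 6.
Check: p(3) = -9. ✓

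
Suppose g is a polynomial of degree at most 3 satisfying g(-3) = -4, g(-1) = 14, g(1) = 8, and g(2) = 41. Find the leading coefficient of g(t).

Write g(t) = at^3 + bt^2 + ct + d. Substituting each data point gives a linear system:
  -27a + 9b - 3c + d = -4
  -a + b - c + d = 14
  a + b + c + d = 8
  8a + 4b + 2c + d = 41
Solving the system yields a = 3, b = 6, c = -6, d = 5.
So g(t) = 3t^3 + 6t^2 - 6t + 5.
The leading coefficient is 3.

3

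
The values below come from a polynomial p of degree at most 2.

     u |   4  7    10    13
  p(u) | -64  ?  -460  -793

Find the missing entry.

-217

On equispaced nodes a degree-2 polynomial has vanishing third forward difference, so
  - p(4) + 3·p(7) - 3·p(10) + p(13) = 0.
Substituting the known values and solving for p(7):
  3·p(7) = -651
  p(7) = -217.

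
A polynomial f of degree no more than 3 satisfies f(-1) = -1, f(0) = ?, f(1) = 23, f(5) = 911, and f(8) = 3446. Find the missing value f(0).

6

The 4 known points determine the degree-3 polynomial uniquely.
Write f(x) = ax^3 + bx^2 + cx + d. Substituting each data point gives a linear system:
  -a + b - c + d = -1
  a + b + c + d = 23
  125a + 25b + 5c + d = 911
  512a + 64b + 8c + d = 3446
Solving the system yields a = 6, b = 5, c = 6, d = 6.
So f(x) = 6x³ + 5x² + 6x + 6.
Then f(0) = 6.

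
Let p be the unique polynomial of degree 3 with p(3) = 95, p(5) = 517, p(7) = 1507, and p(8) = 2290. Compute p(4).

250

Using the Lagrange interpolation formula with nodes 3, 5, 7, 8:
  L_0(s) = (s - 5)(s - 7)(s - 8) / -40
  L_1(s) = (s - 3)(s - 7)(s - 8) / 12
  L_2(s) = (s - 3)(s - 5)(s - 8) / -8
  L_3(s) = (s - 3)(s - 5)(s - 7) / 15
Then p(s) = 95·L_0(s) + 517·L_1(s) + 1507·L_2(s) + 2290·L_3(s).
Expanding and collecting terms gives p(s) = 5s³ - 4s² - 2s + 2.
Evaluating at s = 4: p(4) = 250.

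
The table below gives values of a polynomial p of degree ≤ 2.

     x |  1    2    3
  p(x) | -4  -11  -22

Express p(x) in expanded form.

p(x) = -2x^2 - x - 1

Write p(x) = ax^2 + bx + c. Substituting each data point gives a linear system:
  a + b + c = -4
  4a + 2b + c = -11
  9a + 3b + c = -22
Solving the system yields a = -2, b = -1, c = -1.
So p(x) = -2x^2 - x - 1.
Check: p(1) = -4. ✓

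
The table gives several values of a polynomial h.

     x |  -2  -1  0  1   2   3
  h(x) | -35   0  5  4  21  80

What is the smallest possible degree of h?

3

Forward differences of the values at x = -2, -1, 0, 1, 2, 3:
  h  : -35  0  5  4  21  80
  Δ  : 35  5  -1  17  59
  Δ^2: -30  -6  18  42
  Δ^3: 24  24  24
  Δ^4: 0  0
  Δ^5: 0
The third differences are constant (24) and nonzero, while all higher differences vanish, so the minimal degree is 3.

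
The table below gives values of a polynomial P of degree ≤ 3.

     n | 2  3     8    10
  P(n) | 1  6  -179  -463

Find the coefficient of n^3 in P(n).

Write P(n) = an^3 + bn^2 + cn + d. Substituting each data point gives a linear system:
  8a + 4b + 2c + d = 1
  27a + 9b + 3c + d = 6
  512a + 64b + 8c + d = -179
  1000a + 100b + 10c + d = -463
Solving the system yields a = -1, b = 6, c = -6, d = -3.
So P(n) = -n³ + 6n² - 6n - 3.
The leading coefficient is -1.

-1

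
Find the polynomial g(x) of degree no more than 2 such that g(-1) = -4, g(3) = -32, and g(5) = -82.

Using the Lagrange interpolation formula with nodes -1, 3, 5:
  L_0(x) = (x - 3)(x - 5) / 24
  L_1(x) = (x + 1)(x - 5) / -8
  L_2(x) = (x + 1)(x - 3) / 12
Then g(x) = -4·L_0(x) - 32·L_1(x) - 82·L_2(x).
Expanding and collecting terms gives g(x) = -3x^2 - x - 2.
Check: g(5) = -82. ✓

g(x) = -3x^2 - x - 2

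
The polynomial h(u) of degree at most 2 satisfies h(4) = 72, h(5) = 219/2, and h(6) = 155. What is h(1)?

15/2

Forward differences of the values at u = 4, 5, 6:
  h  : 72  219/2  155
  Δ  : 75/2  91/2
  Δ^2: 8
The second differences are constant, confirming degree 2.
Interpolating (Newton forward form) and evaluating at u = 1 gives h(1) = 15/2.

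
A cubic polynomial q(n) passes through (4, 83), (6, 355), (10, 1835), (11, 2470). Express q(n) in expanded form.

Using the Lagrange interpolation formula with nodes 4, 6, 10, 11:
  L_0(n) = (n - 6)(n - 10)(n - 11) / -84
  L_1(n) = (n - 4)(n - 10)(n - 11) / 40
  L_2(n) = (n - 4)(n - 6)(n - 11) / -24
  L_3(n) = (n - 4)(n - 6)(n - 10) / 35
Then q(n) = 83·L_0(n) + 355·L_1(n) + 1835·L_2(n) + 2470·L_3(n).
Expanding and collecting terms gives q(n) = 2n³ - n² - 6n - 5.
Check: q(6) = 355. ✓

q(n) = 2n^3 - n^2 - 6n - 5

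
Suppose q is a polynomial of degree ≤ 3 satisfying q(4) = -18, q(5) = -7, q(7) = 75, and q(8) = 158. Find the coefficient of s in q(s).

4

Write q(s) = as^3 + bs^2 + cs + d. Substituting each data point gives a linear system:
  64a + 16b + 4c + d = -18
  125a + 25b + 5c + d = -7
  343a + 49b + 7c + d = 75
  512a + 64b + 8c + d = 158
Solving the system yields a = 1, b = -6, c = 4, d = -2.
So q(s) = s^3 - 6s^2 + 4s - 2.
The coefficient of s is 4.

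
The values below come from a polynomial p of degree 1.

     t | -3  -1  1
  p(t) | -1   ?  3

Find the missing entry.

On equispaced nodes a degree-1 polynomial has vanishing second forward difference, so
  p(-3) - 2·p(-1) + p(1) = 0.
Substituting the known values and solving for p(-1):
  -2·p(-1) = -2
  p(-1) = 1.

1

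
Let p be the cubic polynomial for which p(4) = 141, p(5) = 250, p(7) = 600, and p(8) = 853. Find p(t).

Write p(t) = at^3 + bt^2 + ct + d. Substituting each data point gives a linear system:
  64a + 16b + 4c + d = 141
  125a + 25b + 5c + d = 250
  343a + 49b + 7c + d = 600
  512a + 64b + 8c + d = 853
Solving the system yields a = 1, b = 6, c = -6, d = 5.
So p(t) = t³ + 6t² - 6t + 5.
Check: p(8) = 853. ✓

p(t) = t^3 + 6t^2 - 6t + 5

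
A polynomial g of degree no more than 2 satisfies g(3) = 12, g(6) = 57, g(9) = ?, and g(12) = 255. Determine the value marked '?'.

138

The 3 known points determine the degree-2 polynomial uniquely.
Write g(n) = an^2 + bn + c. Substituting each data point gives a linear system:
  9a + 3b + c = 12
  36a + 6b + c = 57
  144a + 12b + c = 255
Solving the system yields a = 2, b = -3, c = 3.
So g(n) = 2n² - 3n + 3.
Then g(9) = 138.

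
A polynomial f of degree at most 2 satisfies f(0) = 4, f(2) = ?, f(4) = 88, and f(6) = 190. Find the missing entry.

26

On equispaced nodes a degree-2 polynomial has vanishing third forward difference, so
  - f(0) + 3·f(2) - 3·f(4) + f(6) = 0.
Substituting the known values and solving for f(2):
  3·f(2) = 78
  f(2) = 26.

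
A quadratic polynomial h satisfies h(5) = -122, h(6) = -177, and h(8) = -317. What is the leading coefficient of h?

-5

Write h(u) = au^2 + bu + c. Substituting each data point gives a linear system:
  25a + 5b + c = -122
  36a + 6b + c = -177
  64a + 8b + c = -317
Solving the system yields a = -5, b = 0, c = 3.
So h(u) = -5u² + 3.
The leading coefficient is -5.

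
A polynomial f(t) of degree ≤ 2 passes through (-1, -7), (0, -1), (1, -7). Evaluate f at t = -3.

Using the Lagrange interpolation formula with nodes -1, 0, 1:
  L_0(t) = t(t - 1) / 2
  L_1(t) = (t + 1)(t - 1) / -1
  L_2(t) = (t + 1)t / 2
Then f(t) = -7·L_0(t) - 1·L_1(t) - 7·L_2(t).
Expanding and collecting terms gives f(t) = -6t² - 1.
Evaluating at t = -3: f(-3) = -55.

-55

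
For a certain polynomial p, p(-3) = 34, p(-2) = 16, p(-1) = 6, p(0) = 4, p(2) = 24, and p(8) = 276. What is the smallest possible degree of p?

Divided differences on the nodes -3, -2, -1, 0, 2, 8:
  order 0: 34  16  6  4  24  276
  order 1: -18  -10  -2  10  42
  order 2: 4  4  4  4
  order 3: 0  0  0
  order 4: 0  0
  order 5: 0
The order-2 divided differences are all 4 (nonzero) and every higher order vanishes, so the data lies on a polynomial of degree exactly 2.

2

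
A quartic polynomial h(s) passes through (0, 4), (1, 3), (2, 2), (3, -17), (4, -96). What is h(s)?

Write h(s) = as^4 + bs^3 + cs^2 + ds + e. Substituting each data point gives a linear system:
  e = 4
  a + b + c + d + e = 3
  16a + 8b + 4c + 2d + e = 2
  81a + 27b + 9c + 3d + e = -17
  256a + 64b + 16c + 4d + e = -96
Solving the system yields a = -1, b = 3, c = -2, d = -1, e = 4.
So h(s) = -s^4 + 3s^3 - 2s^2 - s + 4.
Check: h(1) = 3. ✓

h(s) = -s^4 + 3s^3 - 2s^2 - s + 4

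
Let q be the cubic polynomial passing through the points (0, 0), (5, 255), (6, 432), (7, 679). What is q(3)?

63

Using the Lagrange interpolation formula with nodes 0, 5, 6, 7:
  L_0(x) = (x - 5)(x - 6)(x - 7) / -210
  L_1(x) = x(x - 6)(x - 7) / 10
  L_2(x) = x(x - 5)(x - 7) / -6
  L_3(x) = x(x - 5)(x - 6) / 14
Then q(x) = 0·L_0(x) + 255·L_1(x) + 432·L_2(x) + 679·L_3(x).
Expanding and collecting terms gives q(x) = 2x^3 - x^2 + 6x.
Evaluating at x = 3: q(3) = 63.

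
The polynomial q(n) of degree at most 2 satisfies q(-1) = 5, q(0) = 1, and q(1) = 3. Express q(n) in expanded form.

q(n) = 3n^2 - n + 1

Write q(n) = an^2 + bn + c. Substituting each data point gives a linear system:
  a - b + c = 5
  c = 1
  a + b + c = 3
Solving the system yields a = 3, b = -1, c = 1.
So q(n) = 3n^2 - n + 1.
Check: q(-1) = 5. ✓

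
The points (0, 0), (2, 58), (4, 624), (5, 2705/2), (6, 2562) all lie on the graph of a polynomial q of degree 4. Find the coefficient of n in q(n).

-2

Write q(n) = an^4 + bn^3 + cn^2 + dn + e. Substituting each data point gives a linear system:
  e = 0
  16a + 8b + 4c + 2d + e = 58
  256a + 64b + 16c + 4d + e = 624
  625a + 125b + 25c + 5d + e = 2705/2
  1296a + 216b + 36c + 6d + e = 2562
Solving the system yields a = 1, b = 6, c = -1/2, d = -2, e = 0.
So q(n) = n^4 + 6n^3 - (1/2)n^2 - 2n.
The coefficient of n is -2.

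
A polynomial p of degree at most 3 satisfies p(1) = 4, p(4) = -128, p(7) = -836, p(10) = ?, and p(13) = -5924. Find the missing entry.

On equispaced nodes a degree-3 polynomial has vanishing fourth forward difference, so
  p(1) - 4·p(4) + 6·p(7) - 4·p(10) + p(13) = 0.
Substituting the known values and solving for p(10):
  -4·p(10) = 10424
  p(10) = -2606.

-2606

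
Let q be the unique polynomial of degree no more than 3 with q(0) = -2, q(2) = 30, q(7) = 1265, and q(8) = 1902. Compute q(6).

Write q(t) = at^3 + bt^2 + ct + d. Substituting each data point gives a linear system:
  d = -2
  8a + 4b + 2c + d = 30
  343a + 49b + 7c + d = 1265
  512a + 64b + 8c + d = 1902
Solving the system yields a = 4, b = -3, c = 6, d = -2.
So q(t) = 4t³ - 3t² + 6t - 2.
Then q(6) = 790.

790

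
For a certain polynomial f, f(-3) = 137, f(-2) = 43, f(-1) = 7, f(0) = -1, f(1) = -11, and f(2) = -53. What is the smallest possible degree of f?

Forward differences of the values at s = -3, -2, -1, 0, 1, 2:
  f  : 137  43  7  -1  -11  -53
  Δ  : -94  -36  -8  -10  -42
  Δ^2: 58  28  -2  -32
  Δ^3: -30  -30  -30
  Δ^4: 0  0
  Δ^5: 0
The third differences are constant (-30) and nonzero, while all higher differences vanish, so the minimal degree is 3.

3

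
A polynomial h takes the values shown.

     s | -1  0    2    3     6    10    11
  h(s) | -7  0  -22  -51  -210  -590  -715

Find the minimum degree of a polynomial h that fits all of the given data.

Divided differences on the nodes -1, 0, 2, 3, 6, 10, 11:
  order 0: -7  0  -22  -51  -210  -590  -715
  order 1: 7  -11  -29  -53  -95  -125
  order 2: -6  -6  -6  -6  -6
  order 3: 0  0  0  0
  order 4: 0  0  0
  order 5: 0  0
  order 6: 0
The order-2 divided differences are all -6 (nonzero) and every higher order vanishes, so the data lies on a polynomial of degree exactly 2.

2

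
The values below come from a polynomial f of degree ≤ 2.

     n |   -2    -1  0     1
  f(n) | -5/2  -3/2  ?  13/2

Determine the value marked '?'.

3/2

On equispaced nodes a degree-2 polynomial has vanishing third forward difference, so
  - f(-2) + 3·f(-1) - 3·f(0) + f(1) = 0.
Substituting the known values and solving for f(0):
  -3·f(0) = -9/2
  f(0) = 3/2.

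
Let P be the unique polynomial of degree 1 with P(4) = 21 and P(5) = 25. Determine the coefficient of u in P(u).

Write P(u) = au + b. Substituting each data point gives a linear system:
  4a + b = 21
  5a + b = 25
Solving the system yields a = 4, b = 5.
So P(u) = 4u + 5.
The leading coefficient is 4.

4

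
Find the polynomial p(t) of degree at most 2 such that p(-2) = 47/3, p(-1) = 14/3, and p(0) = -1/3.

Write p(t) = at^2 + bt + c. Substituting each data point gives a linear system:
  4a - 2b + c = 47/3
  a - b + c = 14/3
  c = -1/3
Solving the system yields a = 3, b = -2, c = -1/3.
So p(t) = 3t^2 - 2t - 1/3.
Check: p(0) = -1/3. ✓

p(t) = 3t^2 - 2t - 1/3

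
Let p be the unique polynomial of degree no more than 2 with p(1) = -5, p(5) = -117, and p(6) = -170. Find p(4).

Using the Lagrange interpolation formula with nodes 1, 5, 6:
  L_0(x) = (x - 5)(x - 6) / 20
  L_1(x) = (x - 1)(x - 6) / -4
  L_2(x) = (x - 1)(x - 5) / 5
Then p(x) = -5·L_0(x) - 117·L_1(x) - 170·L_2(x).
Expanding and collecting terms gives p(x) = -5x² + 2x - 2.
Evaluating at x = 4: p(4) = -74.

-74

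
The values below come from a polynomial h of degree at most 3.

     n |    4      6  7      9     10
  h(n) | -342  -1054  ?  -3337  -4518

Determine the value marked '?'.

-1629

The 4 known points determine the degree-3 polynomial uniquely.
Write h(n) = an^3 + bn^2 + cn + d. Substituting each data point gives a linear system:
  64a + 16b + 4c + d = -342
  216a + 36b + 6c + d = -1054
  729a + 81b + 9c + d = -3337
  1000a + 100b + 10c + d = -4518
Solving the system yields a = -4, b = -5, c = -2, d = 2.
So h(n) = -4n^3 - 5n^2 - 2n + 2.
Then h(7) = -1629.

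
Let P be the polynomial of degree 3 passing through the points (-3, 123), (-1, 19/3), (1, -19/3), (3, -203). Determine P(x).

P(x) = -6x^3 - 5x^2 - (1/3)x + 5

Using the Lagrange interpolation formula with nodes -3, -1, 1, 3:
  L_0(x) = (x + 1)(x - 1)(x - 3) / -48
  L_1(x) = (x + 3)(x - 1)(x - 3) / 16
  L_2(x) = (x + 3)(x + 1)(x - 3) / -16
  L_3(x) = (x + 3)(x + 1)(x - 1) / 48
Then P(x) = 123·L_0(x) + 19/3·L_1(x) - 19/3·L_2(x) - 203·L_3(x).
Expanding and collecting terms gives P(x) = -6x³ - 5x² - (1/3)x + 5.
Check: P(3) = -203. ✓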